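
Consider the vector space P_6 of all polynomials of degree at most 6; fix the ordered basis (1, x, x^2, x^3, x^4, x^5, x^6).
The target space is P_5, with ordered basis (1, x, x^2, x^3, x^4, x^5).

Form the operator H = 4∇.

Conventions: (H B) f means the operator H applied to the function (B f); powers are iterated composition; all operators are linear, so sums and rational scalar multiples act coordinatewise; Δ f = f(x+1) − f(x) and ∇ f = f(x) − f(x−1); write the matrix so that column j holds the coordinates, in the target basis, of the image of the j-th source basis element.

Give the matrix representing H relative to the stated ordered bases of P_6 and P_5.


image of 1: 0
image of x: 4
image of x^2: 8x - 4
image of x^3: 12x^2 - 12x + 4
image of x^4: 16x^3 - 24x^2 + 16x - 4
image of x^5: 20x^4 - 40x^3 + 40x^2 - 20x + 4
image of x^6: 24x^5 - 60x^4 + 80x^3 - 60x^2 + 24x - 4
each image's coordinates form column j of the matrix

the matrix is [[0, 4, -4, 4, -4, 4, -4]; [0, 0, 8, -12, 16, -20, 24]; [0, 0, 0, 12, -24, 40, -60]; [0, 0, 0, 0, 16, -40, 80]; [0, 0, 0, 0, 0, 20, -60]; [0, 0, 0, 0, 0, 0, 24]] (rows listed top to bottom)


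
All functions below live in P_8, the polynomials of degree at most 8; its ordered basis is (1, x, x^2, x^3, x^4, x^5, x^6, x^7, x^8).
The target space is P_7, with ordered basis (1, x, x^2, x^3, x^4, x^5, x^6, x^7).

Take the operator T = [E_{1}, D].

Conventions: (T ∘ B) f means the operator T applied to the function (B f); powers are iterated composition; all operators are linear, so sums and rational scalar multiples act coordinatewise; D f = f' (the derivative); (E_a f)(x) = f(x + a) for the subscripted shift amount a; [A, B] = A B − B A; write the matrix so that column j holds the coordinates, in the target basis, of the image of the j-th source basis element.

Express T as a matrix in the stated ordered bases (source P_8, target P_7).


the matrix is [[0, 0, 0, 0, 0, 0, 0, 0, 0]; [0, 0, 0, 0, 0, 0, 0, 0, 0]; [0, 0, 0, 0, 0, 0, 0, 0, 0]; [0, 0, 0, 0, 0, 0, 0, 0, 0]; [0, 0, 0, 0, 0, 0, 0, 0, 0]; [0, 0, 0, 0, 0, 0, 0, 0, 0]; [0, 0, 0, 0, 0, 0, 0, 0, 0]; [0, 0, 0, 0, 0, 0, 0, 0, 0]] (rows listed top to bottom)

image of 1: 0
image of x: 0
image of x^2: 0
image of x^3: 0
image of x^4: 0
image of x^5: 0
image of x^6: 0
image of x^7: 0
image of x^8: 0
each image's coordinates form column j of the matrix


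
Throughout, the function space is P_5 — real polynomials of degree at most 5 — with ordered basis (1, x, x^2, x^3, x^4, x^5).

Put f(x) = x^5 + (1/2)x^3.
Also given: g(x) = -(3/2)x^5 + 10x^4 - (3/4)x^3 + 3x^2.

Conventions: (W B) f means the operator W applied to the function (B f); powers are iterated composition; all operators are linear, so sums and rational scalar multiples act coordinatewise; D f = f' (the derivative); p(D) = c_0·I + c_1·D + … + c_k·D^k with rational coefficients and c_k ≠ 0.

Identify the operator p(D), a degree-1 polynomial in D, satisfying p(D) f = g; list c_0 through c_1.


c_0 = -3/2, c_1 = 2

D^0 f = x^5 + (1/2)x^3
D^1 f = 5x^4 + (3/2)x^2
matching coefficients of g against c_0 f + c_1 Df + … from the top degree down determines the c_i
solution: c_0 = -3/2, c_1 = 2


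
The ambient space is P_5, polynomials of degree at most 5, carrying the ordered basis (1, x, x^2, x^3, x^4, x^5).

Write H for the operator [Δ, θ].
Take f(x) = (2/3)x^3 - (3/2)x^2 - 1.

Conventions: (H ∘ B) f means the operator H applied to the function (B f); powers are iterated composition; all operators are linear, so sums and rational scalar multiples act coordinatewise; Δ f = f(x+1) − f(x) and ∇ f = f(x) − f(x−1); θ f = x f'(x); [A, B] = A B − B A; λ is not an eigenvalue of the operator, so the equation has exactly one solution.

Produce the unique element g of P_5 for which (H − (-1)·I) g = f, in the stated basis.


the image equals g(x) = (2/3)x^3 - (7/2)x^2 + 3x + 1

write g with unknown coordinates in the stated basis and equate coefficients in (H − (-1)·I) g = f
solving from the highest basis element down gives g = (2/3)x^3 - (7/2)x^2 + 3x + 1
check: H g = 2x^2 - 3x - 2
so H g − (-1)·g = (2/3)x^3 - (3/2)x^2 - 1 = f ✓


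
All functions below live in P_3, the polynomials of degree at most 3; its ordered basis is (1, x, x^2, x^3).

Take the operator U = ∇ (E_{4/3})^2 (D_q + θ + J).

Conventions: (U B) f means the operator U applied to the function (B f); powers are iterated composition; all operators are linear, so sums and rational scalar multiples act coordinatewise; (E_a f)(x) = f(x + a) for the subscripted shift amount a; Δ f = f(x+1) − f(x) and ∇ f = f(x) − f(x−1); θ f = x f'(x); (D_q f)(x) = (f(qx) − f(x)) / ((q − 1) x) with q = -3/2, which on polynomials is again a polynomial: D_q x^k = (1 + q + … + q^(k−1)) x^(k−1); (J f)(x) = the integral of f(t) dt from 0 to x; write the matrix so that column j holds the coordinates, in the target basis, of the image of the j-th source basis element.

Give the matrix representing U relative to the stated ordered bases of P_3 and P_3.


the matrix is [[1, 19/6, 233/18, 1655/27]; [0, 1, 25/3, 341/6]; [0, 0, 1, 31/2]; [0, 0, 0, 1]] (rows listed top to bottom)

image of 1: 1
image of x: x + 19/6
image of x^2: x^2 + (25/3)x + 233/18
image of x^3: x^3 + (31/2)x^2 + (341/6)x + 1655/27
each image's coordinates form column j of the matrix


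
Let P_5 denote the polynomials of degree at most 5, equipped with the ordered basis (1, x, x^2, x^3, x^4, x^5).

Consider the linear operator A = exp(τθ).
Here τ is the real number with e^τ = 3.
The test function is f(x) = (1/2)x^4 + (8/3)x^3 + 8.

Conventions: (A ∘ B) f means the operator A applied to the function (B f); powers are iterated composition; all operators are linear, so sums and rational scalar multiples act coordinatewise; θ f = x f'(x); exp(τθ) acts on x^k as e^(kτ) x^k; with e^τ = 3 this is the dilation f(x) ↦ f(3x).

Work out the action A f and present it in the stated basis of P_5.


exp(τθ) x^k = e^(kτ) x^k; with e^τ = 3 this sends x^k to 3^k x^k
x^3 ↦ 27 x^3
x^4 ↦ 81 x^4
applying this coordinatewise to f: exp(τθ) f = (81/2)x^4 + 72x^3 + 8

the image equals g(x) = (81/2)x^4 + 72x^3 + 8


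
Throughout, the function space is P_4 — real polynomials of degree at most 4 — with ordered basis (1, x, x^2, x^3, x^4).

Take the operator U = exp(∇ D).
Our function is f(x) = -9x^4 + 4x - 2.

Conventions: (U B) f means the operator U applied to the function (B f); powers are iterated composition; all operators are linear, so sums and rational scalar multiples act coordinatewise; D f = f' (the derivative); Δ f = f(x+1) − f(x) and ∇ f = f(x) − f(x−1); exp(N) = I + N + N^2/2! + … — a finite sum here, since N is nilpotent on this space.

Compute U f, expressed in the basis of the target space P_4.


the image equals g(x) = -9x^4 - 108x^2 + 112x - 146

order-1 term: -108x^2 + 108x - 36
order-2 term: -108
the series for exp(∇ D) f terminates at order 2
exp(∇ D) f = -9x^4 - 108x^2 + 112x - 146


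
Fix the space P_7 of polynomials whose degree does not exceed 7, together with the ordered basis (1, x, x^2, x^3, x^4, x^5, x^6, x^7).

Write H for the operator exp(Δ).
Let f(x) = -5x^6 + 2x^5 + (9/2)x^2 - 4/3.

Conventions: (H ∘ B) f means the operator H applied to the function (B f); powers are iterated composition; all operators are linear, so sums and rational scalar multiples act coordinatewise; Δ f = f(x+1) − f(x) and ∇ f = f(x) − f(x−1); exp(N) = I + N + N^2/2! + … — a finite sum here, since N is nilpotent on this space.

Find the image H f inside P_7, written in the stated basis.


g(x) = -5x^6 - 28x^5 - 140x^4 - 460x^3 - (2041/2)x^2 - 1401x - 2710/3

order-1 term: -30x^5 - 65x^4 - 80x^3 - 55x^2 - 11x + 3/2
order-2 term: -75x^4 - 280x^3 - 465x^2 - 380x - 241/2
order-3 term: -100x^3 - 430x^2 - 690x - 400
order-4 term: -75x^2 - 290x - 305
order-5 term: -30x - 73
order-6 term: -5
the series for exp(Δ) f terminates at order 6
exp(Δ) f = -5x^6 - 28x^5 - 140x^4 - 460x^3 - (2041/2)x^2 - 1401x - 2710/3


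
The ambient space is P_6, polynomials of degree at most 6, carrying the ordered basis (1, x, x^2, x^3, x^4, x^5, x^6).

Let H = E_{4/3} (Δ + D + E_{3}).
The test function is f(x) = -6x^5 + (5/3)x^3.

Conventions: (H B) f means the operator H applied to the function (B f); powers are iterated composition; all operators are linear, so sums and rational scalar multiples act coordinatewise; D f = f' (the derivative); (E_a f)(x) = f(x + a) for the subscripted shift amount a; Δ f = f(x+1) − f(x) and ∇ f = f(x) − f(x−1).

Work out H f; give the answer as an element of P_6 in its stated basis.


Δ f = -30x^4 - 60x^3 - 55x^2 - 25x - 13/3
D f = -30x^4 + 5x^2
E_{3} f = -6x^5 - 90x^4 - (1615/3)x^3 - 1605x^2 - 2385x - 1413
(Δ + D + E_{3}) f = -6x^5 - 150x^4 - (1795/3)x^3 - 1655x^2 - 2410x - 4252/3
E_{4/3} (Δ + D + E_{3}) f = -6x^5 - 190x^4 - 1505x^3 - (52115/9)x^2 - (311350/27)x - 256244/27

the result is g(x) = -6x^5 - 190x^4 - 1505x^3 - (52115/9)x^2 - (311350/27)x - 256244/27


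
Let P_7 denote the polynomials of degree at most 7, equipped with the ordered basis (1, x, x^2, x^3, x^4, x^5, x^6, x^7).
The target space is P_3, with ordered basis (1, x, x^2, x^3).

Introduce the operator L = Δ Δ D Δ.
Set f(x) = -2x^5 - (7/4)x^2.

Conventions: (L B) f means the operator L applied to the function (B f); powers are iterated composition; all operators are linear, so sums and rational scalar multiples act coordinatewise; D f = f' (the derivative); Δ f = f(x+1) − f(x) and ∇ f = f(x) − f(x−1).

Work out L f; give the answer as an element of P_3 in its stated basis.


Δ f = -10x^4 - 20x^3 - 20x^2 - (27/2)x - 15/4
D Δ f = -40x^3 - 60x^2 - 40x - 27/2
Δ D Δ f = -120x^2 - 240x - 140
Δ Δ D Δ f = -240x - 360

the result is g(x) = -240x - 360


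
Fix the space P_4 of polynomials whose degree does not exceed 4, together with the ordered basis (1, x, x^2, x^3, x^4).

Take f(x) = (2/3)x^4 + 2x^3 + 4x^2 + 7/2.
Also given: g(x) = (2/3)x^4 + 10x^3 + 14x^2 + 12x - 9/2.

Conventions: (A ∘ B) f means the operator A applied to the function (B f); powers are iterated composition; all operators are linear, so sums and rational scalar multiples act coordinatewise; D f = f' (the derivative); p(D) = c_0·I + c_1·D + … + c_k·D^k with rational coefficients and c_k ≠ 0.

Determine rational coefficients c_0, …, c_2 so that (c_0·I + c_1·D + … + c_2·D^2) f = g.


D^0 f = (2/3)x^4 + 2x^3 + 4x^2 + 7/2
D^1 f = (8/3)x^3 + 6x^2 + 8x
D^2 f = 8x^2 + 12x + 8
matching coefficients of g against c_0 f + c_1 Df + … from the top degree down determines the c_i
solution: c_0 = 1, c_1 = 3, c_2 = -1

p(D) = I + 3·D − D^2, i.e. c_0 = 1, c_1 = 3, c_2 = -1


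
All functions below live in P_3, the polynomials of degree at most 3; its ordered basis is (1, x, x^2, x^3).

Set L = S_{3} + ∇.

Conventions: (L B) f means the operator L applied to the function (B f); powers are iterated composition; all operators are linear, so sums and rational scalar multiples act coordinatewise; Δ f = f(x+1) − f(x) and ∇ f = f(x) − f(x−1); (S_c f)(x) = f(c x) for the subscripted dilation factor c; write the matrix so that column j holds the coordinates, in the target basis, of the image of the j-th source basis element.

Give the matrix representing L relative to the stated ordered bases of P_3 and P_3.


image of 1: 1
image of x: 3x + 1
image of x^2: 9x^2 + 2x - 1
image of x^3: 27x^3 + 3x^2 - 3x + 1
each image's coordinates form column j of the matrix

the matrix is [[1, 1, -1, 1]; [0, 3, 2, -3]; [0, 0, 9, 3]; [0, 0, 0, 27]] (rows listed top to bottom)


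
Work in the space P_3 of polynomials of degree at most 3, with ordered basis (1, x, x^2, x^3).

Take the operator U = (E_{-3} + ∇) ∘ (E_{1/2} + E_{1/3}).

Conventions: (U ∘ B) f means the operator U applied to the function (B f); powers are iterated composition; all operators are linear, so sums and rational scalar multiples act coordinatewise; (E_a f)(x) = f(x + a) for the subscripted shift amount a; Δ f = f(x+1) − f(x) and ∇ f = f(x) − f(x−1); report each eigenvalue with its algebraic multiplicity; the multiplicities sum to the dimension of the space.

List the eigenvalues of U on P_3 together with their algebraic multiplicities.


λ = 2 (multiplicity 4)

image of 1: 2
image of x: 2x - 19/6
image of x^2: 2x^2 - (19/3)x + 469/36
image of x^3: 2x^3 - (19/2)x^2 + (469/12)x - 7345/216
the matrix is upper triangular; its diagonal is (2, 2, 2, 2)
for a triangular matrix the eigenvalues are the diagonal entries, with algebraic multiplicity their repetition count


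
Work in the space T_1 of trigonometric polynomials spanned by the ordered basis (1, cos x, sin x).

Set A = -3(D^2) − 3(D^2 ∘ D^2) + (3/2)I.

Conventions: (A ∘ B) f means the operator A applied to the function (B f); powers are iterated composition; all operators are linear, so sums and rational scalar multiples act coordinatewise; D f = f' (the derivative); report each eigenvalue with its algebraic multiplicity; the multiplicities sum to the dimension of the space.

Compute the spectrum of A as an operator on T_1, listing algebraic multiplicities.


image of 1: 3/2
image of cos x: (3/2)cos x
image of sin x: (3/2)sin x
the matrix is diagonal; its diagonal is (3/2, 3/2, 3/2)
for a triangular matrix the eigenvalues are the diagonal entries, with algebraic multiplicity their repetition count

λ = 3/2 (multiplicity 3)


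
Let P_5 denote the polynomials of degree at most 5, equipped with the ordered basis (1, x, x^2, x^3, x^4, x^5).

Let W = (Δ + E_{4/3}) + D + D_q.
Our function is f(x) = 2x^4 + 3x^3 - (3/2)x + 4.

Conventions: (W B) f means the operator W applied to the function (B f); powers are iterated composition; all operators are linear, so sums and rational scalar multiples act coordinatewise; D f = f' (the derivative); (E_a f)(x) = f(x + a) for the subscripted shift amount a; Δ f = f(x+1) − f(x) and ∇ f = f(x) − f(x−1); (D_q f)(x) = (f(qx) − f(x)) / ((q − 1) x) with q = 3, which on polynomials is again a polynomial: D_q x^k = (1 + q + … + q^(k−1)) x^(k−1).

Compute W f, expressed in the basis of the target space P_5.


the image equals g(x) = 2x^4 + (329/3)x^3 + (307/3)x^2 + (2725/54)x + 2581/162

Δ f = 8x^3 + 21x^2 + 17x + 7/2
E_{4/3} f = 2x^4 + (41/3)x^3 + (100/3)x^2 + (1807/54)x + 1250/81
(Δ + E_{4/3}) f = 2x^4 + (65/3)x^3 + (163/3)x^2 + (2725/54)x + 3067/162
D f = 8x^3 + 9x^2 - 3/2
D_q f = 80x^3 + 39x^2 - 3/2
((Δ + E_{4/3}) + D + D_q) f = 2x^4 + (329/3)x^3 + (307/3)x^2 + (2725/54)x + 2581/162


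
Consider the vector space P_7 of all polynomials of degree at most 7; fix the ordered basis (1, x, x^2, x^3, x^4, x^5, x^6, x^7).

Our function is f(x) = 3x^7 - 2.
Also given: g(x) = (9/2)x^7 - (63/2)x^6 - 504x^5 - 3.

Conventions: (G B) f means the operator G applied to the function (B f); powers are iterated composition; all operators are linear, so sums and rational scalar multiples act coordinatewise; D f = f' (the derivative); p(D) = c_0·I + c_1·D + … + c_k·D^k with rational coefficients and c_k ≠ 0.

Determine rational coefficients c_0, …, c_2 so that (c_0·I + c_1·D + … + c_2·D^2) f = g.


p(D) = (3/2)·I − (3/2)·D − 4·D^2, i.e. c_0 = 3/2, c_1 = -3/2, c_2 = -4

D^0 f = 3x^7 - 2
D^1 f = 21x^6
D^2 f = 126x^5
matching coefficients of g against c_0 f + c_1 Df + … from the top degree down determines the c_i
solution: c_0 = 3/2, c_1 = -3/2, c_2 = -4


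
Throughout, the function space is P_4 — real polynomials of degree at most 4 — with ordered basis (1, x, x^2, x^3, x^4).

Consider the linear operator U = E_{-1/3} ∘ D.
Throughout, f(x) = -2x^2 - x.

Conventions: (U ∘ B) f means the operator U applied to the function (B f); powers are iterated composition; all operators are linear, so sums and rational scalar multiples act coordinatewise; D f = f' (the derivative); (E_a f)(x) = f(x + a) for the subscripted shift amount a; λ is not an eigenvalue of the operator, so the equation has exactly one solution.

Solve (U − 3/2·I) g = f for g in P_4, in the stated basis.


write g with unknown coordinates in the stated basis and equate coefficients in (U − 3/2·I) g = f
solving from the highest basis element down gives g = (4/3)x^2 + (22/9)x + 28/27
check: U g = (8/3)x + 14/9
so U g − 3/2·g = -2x^2 - x = f ✓

the image equals g(x) = (4/3)x^2 + (22/9)x + 28/27


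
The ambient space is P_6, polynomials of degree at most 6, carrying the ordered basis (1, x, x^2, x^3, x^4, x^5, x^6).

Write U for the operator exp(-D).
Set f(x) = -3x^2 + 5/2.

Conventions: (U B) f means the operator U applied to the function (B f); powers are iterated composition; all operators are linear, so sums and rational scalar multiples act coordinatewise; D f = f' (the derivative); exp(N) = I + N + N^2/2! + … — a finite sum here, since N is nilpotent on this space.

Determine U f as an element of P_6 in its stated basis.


order-1 term: 6x
order-2 term: -3
the series for exp(-D) f terminates at order 2
exp(-D) f = -3x^2 + 6x - 1/2

the image equals g(x) = -3x^2 + 6x - 1/2


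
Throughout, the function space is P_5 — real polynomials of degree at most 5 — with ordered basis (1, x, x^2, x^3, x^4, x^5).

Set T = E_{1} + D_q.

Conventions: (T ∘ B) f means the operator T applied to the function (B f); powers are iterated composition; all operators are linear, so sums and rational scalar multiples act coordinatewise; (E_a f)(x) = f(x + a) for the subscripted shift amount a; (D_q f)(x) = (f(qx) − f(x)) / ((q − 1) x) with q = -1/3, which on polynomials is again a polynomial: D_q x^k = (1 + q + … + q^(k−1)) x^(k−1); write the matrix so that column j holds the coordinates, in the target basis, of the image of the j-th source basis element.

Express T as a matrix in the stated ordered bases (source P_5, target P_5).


image of 1: 1
image of x: x + 2
image of x^2: x^2 + (8/3)x + 1
image of x^3: x^3 + (34/9)x^2 + 3x + 1
image of x^4: x^4 + (128/27)x^3 + 6x^2 + 4x + 1
image of x^5: x^5 + (466/81)x^4 + 10x^3 + 10x^2 + 5x + 1
each image's coordinates form column j of the matrix

the matrix is [[1, 2, 1, 1, 1, 1]; [0, 1, 8/3, 3, 4, 5]; [0, 0, 1, 34/9, 6, 10]; [0, 0, 0, 1, 128/27, 10]; [0, 0, 0, 0, 1, 466/81]; [0, 0, 0, 0, 0, 1]] (rows listed top to bottom)


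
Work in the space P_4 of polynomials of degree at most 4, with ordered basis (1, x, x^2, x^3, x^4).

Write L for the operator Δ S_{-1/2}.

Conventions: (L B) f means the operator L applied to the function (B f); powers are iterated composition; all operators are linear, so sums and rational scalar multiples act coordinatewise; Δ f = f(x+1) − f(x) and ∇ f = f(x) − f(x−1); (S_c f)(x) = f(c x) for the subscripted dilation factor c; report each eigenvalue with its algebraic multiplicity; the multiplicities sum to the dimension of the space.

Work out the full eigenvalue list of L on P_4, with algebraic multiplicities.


λ = 0 (multiplicity 5)

image of 1: 0
image of x: -1/2
image of x^2: (1/2)x + 1/4
image of x^3: -(3/8)x^2 - (3/8)x - 1/8
image of x^4: (1/4)x^3 + (3/8)x^2 + (1/4)x + 1/16
the matrix is upper triangular; its diagonal is (0, 0, 0, 0, 0)
for a triangular matrix the eigenvalues are the diagonal entries, with algebraic multiplicity their repetition count


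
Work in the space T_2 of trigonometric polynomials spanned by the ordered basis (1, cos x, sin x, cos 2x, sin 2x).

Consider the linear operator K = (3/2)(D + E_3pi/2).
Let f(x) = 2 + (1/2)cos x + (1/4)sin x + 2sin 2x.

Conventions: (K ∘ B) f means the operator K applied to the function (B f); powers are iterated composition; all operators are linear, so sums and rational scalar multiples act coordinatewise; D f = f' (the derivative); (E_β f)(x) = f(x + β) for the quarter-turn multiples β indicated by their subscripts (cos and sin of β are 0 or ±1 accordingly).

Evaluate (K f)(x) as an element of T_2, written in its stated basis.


the result is g(x) = 3 + 6cos 2x - 3sin 2x

D f = (1/4)cos x - (1/2)sin x + 4cos 2x
E_3pi/2 f = 2 - (1/4)cos x + (1/2)sin x - 2sin 2x
(D + E_3pi/2) f = 2 + 4cos 2x - 2sin 2x
((3/2)(D + E_3pi/2)) f = 3 + 6cos 2x - 3sin 2x


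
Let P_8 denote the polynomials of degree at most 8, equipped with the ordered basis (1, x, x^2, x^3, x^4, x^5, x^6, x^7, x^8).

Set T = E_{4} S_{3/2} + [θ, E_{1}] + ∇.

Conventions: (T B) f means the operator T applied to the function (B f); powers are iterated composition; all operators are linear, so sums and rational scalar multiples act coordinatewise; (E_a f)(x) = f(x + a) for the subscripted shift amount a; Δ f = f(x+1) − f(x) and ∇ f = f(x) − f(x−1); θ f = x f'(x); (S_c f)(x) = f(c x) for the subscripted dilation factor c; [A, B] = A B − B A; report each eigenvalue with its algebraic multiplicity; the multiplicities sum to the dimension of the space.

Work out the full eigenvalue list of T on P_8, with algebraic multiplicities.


image of 1: 1
image of x: (3/2)x + 6
image of x^2: (9/4)x^2 + 18x + 33
image of x^3: (27/8)x^3 + (81/2)x^2 + 153x + 214
image of x^4: (81/16)x^4 + 81x^3 + 468x^2 + 1288x + 1291
image of x^5: (243/32)x^5 + (1215/8)x^4 + 1185x^3 + 4840x^2 + 9695x + 7772
image of x^6: (729/64)x^6 + (2187/8)x^5 + (10755/4)x^4 + 14540x^3 + 43665x^2 + 69960x + 46649
image of x^7: (2187/128)x^7 + (15309/32)x^6 + (45423/8)x^5 + (76405/2)x^4 + 152915x^3 + 367332x^2 + 489839x + 279930
image of x^8: (6561/256)x^8 + (6561/8)x^7 + (45591/4)x^6 + 91742x^5 + 458920x^4 + 1469440x^3 + 2939132x^2 + 3359184x + 1679607
the matrix is upper triangular; its diagonal is (1, 3/2, 9/4, 27/8, 81/16, 243/32, 729/64, 2187/128, 6561/256)
for a triangular matrix the eigenvalues are the diagonal entries, with algebraic multiplicity their repetition count

λ = 1 (multiplicity 1), λ = 3/2 (multiplicity 1), λ = 9/4 (multiplicity 1), λ = 27/8 (multiplicity 1), λ = 81/16 (multiplicity 1), λ = 243/32 (multiplicity 1), λ = 729/64 (multiplicity 1), λ = 2187/128 (multiplicity 1), λ = 6561/256 (multiplicity 1)


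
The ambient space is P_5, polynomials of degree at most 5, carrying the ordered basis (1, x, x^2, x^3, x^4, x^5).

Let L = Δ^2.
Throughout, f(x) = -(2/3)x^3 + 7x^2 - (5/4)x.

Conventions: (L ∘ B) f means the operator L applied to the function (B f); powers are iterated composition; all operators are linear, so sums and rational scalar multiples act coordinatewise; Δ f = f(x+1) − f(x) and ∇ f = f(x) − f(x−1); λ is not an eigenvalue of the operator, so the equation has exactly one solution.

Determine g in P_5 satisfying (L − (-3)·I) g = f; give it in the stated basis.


write g with unknown coordinates in the stated basis and equate coefficients in (L − (-3)·I) g = f
solving from the highest basis element down gives g = -(2/9)x^3 + (7/3)x^2 + (1/36)x - 10/9
check: L g = -(4/3)x + 10/3
so L g − (-3)·g = -(2/3)x^3 + 7x^2 - (5/4)x = f ✓

the image equals g(x) = -(2/9)x^3 + (7/3)x^2 + (1/36)x - 10/9


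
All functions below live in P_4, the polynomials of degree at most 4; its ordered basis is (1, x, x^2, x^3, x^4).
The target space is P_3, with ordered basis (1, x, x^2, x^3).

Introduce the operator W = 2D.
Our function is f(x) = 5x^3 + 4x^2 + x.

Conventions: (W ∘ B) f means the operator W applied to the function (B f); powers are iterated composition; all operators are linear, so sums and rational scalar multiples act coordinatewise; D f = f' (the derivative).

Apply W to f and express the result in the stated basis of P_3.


g(x) = 30x^2 + 16x + 2

D f = 15x^2 + 8x + 1
(2D) f = 30x^2 + 16x + 2


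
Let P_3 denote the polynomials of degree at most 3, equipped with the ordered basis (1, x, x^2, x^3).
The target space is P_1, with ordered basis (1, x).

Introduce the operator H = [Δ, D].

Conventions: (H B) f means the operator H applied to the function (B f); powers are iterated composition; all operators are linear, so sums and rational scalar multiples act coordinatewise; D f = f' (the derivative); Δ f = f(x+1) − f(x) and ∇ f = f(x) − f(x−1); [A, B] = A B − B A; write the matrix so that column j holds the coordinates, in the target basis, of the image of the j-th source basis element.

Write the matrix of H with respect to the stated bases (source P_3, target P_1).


image of 1: 0
image of x: 0
image of x^2: 0
image of x^3: 0
each image's coordinates form column j of the matrix

the matrix is [[0, 0, 0, 0]; [0, 0, 0, 0]] (rows listed top to bottom)


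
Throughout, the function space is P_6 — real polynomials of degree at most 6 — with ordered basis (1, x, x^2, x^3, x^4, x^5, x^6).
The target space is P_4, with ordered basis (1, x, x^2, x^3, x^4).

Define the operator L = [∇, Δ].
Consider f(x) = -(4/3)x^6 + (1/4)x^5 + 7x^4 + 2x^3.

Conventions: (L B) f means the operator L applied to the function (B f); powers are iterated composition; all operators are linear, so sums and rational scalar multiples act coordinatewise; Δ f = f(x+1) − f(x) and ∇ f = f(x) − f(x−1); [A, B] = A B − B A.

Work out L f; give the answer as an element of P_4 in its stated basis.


Δ f = -8x^5 - (75/4)x^4 + (23/6)x^3 + (61/2)x^2 + (109/4)x + 95/12
∇ Δ f = -40x^4 + 5x^3 + 44x^2 + (29/2)x + 34/3
∇ f = -8x^5 + (85/4)x^4 - (7/6)x^3 - (27/2)x^2 + (51/4)x - 41/12
Δ ∇ f = -40x^4 + 5x^3 + 44x^2 + (29/2)x + 34/3
[∇, Δ] f = 0

g(x) = 0


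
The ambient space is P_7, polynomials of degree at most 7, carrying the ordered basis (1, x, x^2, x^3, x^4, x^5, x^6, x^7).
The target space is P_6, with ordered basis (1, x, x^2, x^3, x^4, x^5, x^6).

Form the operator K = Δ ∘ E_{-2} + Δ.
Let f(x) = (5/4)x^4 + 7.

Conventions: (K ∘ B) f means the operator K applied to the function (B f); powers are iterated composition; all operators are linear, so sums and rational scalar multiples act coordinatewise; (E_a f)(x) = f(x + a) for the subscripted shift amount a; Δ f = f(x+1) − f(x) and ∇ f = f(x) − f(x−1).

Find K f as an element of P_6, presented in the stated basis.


the result is g(x) = 10x^3 - 15x^2 + 40x - 35/2

E_{-2} f = (5/4)x^4 - 10x^3 + 30x^2 - 40x + 27
Δ E_{-2} f = 5x^3 - (45/2)x^2 + 35x - 75/4
Δ f = 5x^3 + (15/2)x^2 + 5x + 5/4
(Δ ∘ E_{-2} + Δ) f = 10x^3 - 15x^2 + 40x - 35/2


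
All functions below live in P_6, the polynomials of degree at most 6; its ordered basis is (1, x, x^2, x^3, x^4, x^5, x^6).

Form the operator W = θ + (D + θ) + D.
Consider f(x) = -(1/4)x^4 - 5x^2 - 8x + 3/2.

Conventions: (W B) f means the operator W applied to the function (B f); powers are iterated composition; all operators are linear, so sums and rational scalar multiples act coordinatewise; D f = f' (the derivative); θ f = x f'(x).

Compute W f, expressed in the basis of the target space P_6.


θ f = -x^4 - 10x^2 - 8x
D f = -x^3 - 10x - 8
θ f = -x^4 - 10x^2 - 8x
(D + θ) f = -x^4 - x^3 - 10x^2 - 18x - 8
D f = -x^3 - 10x - 8
(θ + (D + θ) + D) f = -2x^4 - 2x^3 - 20x^2 - 36x - 16

g(x) = -2x^4 - 2x^3 - 20x^2 - 36x - 16


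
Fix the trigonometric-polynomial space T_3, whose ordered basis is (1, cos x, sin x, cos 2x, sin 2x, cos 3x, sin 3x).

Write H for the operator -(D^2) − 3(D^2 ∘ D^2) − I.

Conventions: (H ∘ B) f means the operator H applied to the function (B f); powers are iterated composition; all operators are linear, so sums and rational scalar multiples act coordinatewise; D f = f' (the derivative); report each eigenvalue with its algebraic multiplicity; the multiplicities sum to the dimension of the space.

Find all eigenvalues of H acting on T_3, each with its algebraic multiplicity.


image of 1: -1
image of cos x: -3cos x
image of sin x: -3sin x
image of cos 2x: -45cos 2x
image of sin 2x: -45sin 2x
image of cos 3x: -235cos 3x
image of sin 3x: -235sin 3x
the matrix is diagonal; its diagonal is (-1, -3, -3, -45, -45, -235, -235)
for a triangular matrix the eigenvalues are the diagonal entries, with algebraic multiplicity their repetition count

λ = -235 (multiplicity 2), λ = -45 (multiplicity 2), λ = -3 (multiplicity 2), λ = -1 (multiplicity 1)


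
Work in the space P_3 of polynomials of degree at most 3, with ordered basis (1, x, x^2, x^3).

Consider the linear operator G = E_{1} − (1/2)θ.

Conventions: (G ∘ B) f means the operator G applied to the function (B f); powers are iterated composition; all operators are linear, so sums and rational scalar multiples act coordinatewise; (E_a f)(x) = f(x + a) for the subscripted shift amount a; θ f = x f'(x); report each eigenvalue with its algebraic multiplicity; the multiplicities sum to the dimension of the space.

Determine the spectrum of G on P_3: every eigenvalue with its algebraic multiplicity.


λ = -1/2 (multiplicity 1), λ = 0 (multiplicity 1), λ = 1/2 (multiplicity 1), λ = 1 (multiplicity 1)

image of 1: 1
image of x: (1/2)x + 1
image of x^2: 2x + 1
image of x^3: -(1/2)x^3 + 3x^2 + 3x + 1
the matrix is upper triangular; its diagonal is (1, 1/2, 0, -1/2)
for a triangular matrix the eigenvalues are the diagonal entries, with algebraic multiplicity their repetition count


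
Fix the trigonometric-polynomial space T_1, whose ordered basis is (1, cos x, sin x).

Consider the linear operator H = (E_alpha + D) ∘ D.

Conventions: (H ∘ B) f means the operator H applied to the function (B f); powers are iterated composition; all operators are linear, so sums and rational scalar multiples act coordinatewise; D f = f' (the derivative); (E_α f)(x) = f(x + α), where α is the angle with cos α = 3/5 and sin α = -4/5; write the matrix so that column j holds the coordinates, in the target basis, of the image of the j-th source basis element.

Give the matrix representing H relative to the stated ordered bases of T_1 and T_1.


the matrix is [[0, 0, 0]; [0, -1/5, 3/5]; [0, -3/5, -1/5]] (rows listed top to bottom)

image of 1: 0
image of cos x: -(1/5)cos x - (3/5)sin x
image of sin x: (3/5)cos x - (1/5)sin x
each image's coordinates form column j of the matrix


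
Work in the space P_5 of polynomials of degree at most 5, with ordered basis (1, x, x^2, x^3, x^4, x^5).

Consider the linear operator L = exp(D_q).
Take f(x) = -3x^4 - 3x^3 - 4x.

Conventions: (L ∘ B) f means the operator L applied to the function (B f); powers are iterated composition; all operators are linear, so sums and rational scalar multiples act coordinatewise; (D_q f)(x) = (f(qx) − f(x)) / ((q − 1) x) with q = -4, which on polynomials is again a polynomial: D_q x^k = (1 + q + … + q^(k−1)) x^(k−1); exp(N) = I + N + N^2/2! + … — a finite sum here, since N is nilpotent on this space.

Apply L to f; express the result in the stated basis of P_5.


g(x) = -3x^4 + 150x^3 + (1911/2)x^2 - 940x - 1865/8

order-1 term: 153x^3 - 39x^2 - 4
order-2 term: (1989/2)x^2 + (117/2)x
order-3 term: -(1989/2)x + 39/2
order-4 term: -1989/8
the series for exp(D_q) f terminates at order 4
exp(D_q) f = -3x^4 + 150x^3 + (1911/2)x^2 - 940x - 1865/8


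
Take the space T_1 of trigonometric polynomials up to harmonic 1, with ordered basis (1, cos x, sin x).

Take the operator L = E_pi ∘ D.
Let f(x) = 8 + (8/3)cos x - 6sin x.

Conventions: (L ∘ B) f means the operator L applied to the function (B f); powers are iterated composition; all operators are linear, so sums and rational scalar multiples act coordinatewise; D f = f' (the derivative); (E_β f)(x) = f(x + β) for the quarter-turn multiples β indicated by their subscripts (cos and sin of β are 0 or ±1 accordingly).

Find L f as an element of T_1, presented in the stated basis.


the result is g(x) = 6cos x + (8/3)sin x

D f = -6cos x - (8/3)sin x
E_pi D f = 6cos x + (8/3)sin x


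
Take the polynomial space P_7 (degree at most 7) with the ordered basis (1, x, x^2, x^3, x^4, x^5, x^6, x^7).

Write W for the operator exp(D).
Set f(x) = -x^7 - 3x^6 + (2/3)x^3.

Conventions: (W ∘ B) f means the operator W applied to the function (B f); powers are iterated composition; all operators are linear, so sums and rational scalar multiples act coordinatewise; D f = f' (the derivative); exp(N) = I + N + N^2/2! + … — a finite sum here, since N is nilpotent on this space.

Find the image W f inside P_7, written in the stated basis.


order-1 term: -7x^6 - 18x^5 + 2x^2
order-2 term: -21x^5 - 45x^4 + 2x
order-3 term: -35x^4 - 60x^3 + 2/3
order-4 term: -35x^3 - 45x^2
order-5 term: -21x^2 - 18x
order-6 term: -7x - 3
order-7 term: -1
the series for exp(D) f terminates at order 7
exp(D) f = -x^7 - 10x^6 - 39x^5 - 80x^4 - (283/3)x^3 - 64x^2 - 23x - 10/3

the image equals g(x) = -x^7 - 10x^6 - 39x^5 - 80x^4 - (283/3)x^3 - 64x^2 - 23x - 10/3


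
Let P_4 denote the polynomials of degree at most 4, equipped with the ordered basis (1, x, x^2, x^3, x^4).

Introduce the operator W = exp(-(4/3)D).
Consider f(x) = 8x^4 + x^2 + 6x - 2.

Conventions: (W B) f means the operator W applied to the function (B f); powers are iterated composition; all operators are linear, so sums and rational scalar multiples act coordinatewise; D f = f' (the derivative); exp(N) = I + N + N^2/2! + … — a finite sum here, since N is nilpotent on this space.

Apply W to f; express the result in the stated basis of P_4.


g(x) = 8x^4 - (128/3)x^3 + (259/3)x^2 - (1958/27)x + 1382/81

order-1 term: -(128/3)x^3 - (8/3)x - 8
order-2 term: (256/3)x^2 + 16/9
order-3 term: -(2048/27)x
order-4 term: 2048/81
the series for exp(-(4/3)D) f terminates at order 4
exp(-(4/3)D) f = 8x^4 - (128/3)x^3 + (259/3)x^2 - (1958/27)x + 1382/81


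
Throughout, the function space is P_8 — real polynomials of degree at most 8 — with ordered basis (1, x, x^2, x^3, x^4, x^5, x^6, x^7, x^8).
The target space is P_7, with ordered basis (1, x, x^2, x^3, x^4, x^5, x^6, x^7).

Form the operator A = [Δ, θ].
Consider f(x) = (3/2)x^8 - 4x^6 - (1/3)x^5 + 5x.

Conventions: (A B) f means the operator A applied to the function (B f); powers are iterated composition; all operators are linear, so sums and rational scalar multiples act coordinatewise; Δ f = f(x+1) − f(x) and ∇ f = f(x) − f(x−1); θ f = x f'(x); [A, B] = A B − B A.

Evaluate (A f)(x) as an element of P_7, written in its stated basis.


g(x) = 12x^7 + 84x^6 + 228x^5 + (895/3)x^4 + (520/3)x^3 + 2x^2 - (128/3)x - 26/3

θ f = 12x^8 - 24x^6 - (5/3)x^5 + 5x
Δ θ f = 96x^7 + 336x^6 + 528x^5 + (1415/3)x^4 + (526/3)x^3 - (122/3)x^2 - (169/3)x - 26/3
Δ f = 12x^7 + 42x^6 + 60x^5 + (130/3)x^4 + (2/3)x^3 - (64/3)x^2 - (41/3)x + 13/6
θ Δ f = 84x^7 + 252x^6 + 300x^5 + (520/3)x^4 + 2x^3 - (128/3)x^2 - (41/3)x
[Δ, θ] f = 12x^7 + 84x^6 + 228x^5 + (895/3)x^4 + (520/3)x^3 + 2x^2 - (128/3)x - 26/3


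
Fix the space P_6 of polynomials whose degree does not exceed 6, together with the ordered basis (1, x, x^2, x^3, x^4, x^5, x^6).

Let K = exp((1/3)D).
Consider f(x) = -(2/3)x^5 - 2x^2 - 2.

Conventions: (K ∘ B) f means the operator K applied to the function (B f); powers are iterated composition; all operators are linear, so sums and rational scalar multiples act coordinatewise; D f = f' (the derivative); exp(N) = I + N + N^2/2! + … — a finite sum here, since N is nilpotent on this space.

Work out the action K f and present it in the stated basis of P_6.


order-1 term: -(10/9)x^4 - (4/3)x
order-2 term: -(20/27)x^3 - 2/9
order-3 term: -(20/81)x^2
order-4 term: -(10/243)x
order-5 term: -2/729
the series for exp((1/3)D) f terminates at order 5
exp((1/3)D) f = -(2/3)x^5 - (10/9)x^4 - (20/27)x^3 - (182/81)x^2 - (334/243)x - 1622/729

the image equals g(x) = -(2/3)x^5 - (10/9)x^4 - (20/27)x^3 - (182/81)x^2 - (334/243)x - 1622/729


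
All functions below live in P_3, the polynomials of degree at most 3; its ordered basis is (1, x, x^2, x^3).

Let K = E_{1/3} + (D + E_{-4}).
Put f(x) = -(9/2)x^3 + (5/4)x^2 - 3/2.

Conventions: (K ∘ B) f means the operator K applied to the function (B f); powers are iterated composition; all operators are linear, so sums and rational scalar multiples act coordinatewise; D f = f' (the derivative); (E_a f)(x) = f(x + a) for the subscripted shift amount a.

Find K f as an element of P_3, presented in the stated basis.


the image equals g(x) = -9x^3 + (77/2)x^2 - (1345/6)x + 10979/36

E_{1/3} f = -(9/2)x^3 - (13/4)x^2 - (2/3)x - 55/36
D f = -(27/2)x^2 + (5/2)x
E_{-4} f = -(9/2)x^3 + (221/4)x^2 - 226x + 613/2
(D + E_{-4}) f = -(9/2)x^3 + (167/4)x^2 - (447/2)x + 613/2
(E_{1/3} + (D + E_{-4})) f = -9x^3 + (77/2)x^2 - (1345/6)x + 10979/36


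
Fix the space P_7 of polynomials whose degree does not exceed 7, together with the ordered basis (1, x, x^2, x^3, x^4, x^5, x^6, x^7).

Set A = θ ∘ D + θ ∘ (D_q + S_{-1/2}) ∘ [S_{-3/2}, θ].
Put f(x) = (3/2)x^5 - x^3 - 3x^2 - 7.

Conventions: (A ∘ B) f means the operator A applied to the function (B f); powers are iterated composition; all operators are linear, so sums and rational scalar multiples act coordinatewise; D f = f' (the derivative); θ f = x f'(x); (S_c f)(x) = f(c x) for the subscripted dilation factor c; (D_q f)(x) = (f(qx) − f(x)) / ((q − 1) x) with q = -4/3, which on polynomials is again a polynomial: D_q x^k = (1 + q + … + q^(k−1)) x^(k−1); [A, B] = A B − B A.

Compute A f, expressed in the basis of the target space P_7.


D f = (15/2)x^4 - 3x^2 - 6x
θ D f = 30x^4 - 6x^2 - 6x
θ f = (15/2)x^5 - 3x^3 - 6x^2
S_{-3/2} θ f = -(3645/64)x^5 + (81/8)x^3 - (27/2)x^2
S_{-3/2} f = -(729/64)x^5 + (27/8)x^3 - (27/4)x^2 - 7
θ S_{-3/2} f = -(3645/64)x^5 + (81/8)x^3 - (27/2)x^2
[S_{-3/2}, θ] f = 0
D_q [S_{-3/2}, θ] f = 0
S_{-1/2} [S_{-3/2}, θ] f = 0
(D_q + S_{-1/2}) [S_{-3/2}, θ] f = 0
θ (D_q + S_{-1/2}) [S_{-3/2}, θ] f = 0
(θ ∘ D + θ ∘ (D_q + S_{-1/2}) ∘ [S_{-3/2}, θ]) f = 30x^4 - 6x^2 - 6x

the image equals g(x) = 30x^4 - 6x^2 - 6x


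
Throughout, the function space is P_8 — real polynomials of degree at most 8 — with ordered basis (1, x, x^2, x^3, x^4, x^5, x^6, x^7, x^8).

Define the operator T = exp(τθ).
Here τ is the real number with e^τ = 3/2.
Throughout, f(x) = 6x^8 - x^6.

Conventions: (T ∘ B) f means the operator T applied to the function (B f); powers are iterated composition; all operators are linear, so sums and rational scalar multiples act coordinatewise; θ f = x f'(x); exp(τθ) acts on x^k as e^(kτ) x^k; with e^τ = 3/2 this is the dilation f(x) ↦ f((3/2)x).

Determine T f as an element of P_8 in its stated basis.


g(x) = (19683/128)x^8 - (729/64)x^6

exp(τθ) x^k = e^(kτ) x^k; with e^τ = 3/2 this sends x^k to (3/2)^k x^k
x^6 ↦ 729/64 x^6
x^8 ↦ 6561/256 x^8
applying this coordinatewise to f: exp(τθ) f = (19683/128)x^8 - (729/64)x^6


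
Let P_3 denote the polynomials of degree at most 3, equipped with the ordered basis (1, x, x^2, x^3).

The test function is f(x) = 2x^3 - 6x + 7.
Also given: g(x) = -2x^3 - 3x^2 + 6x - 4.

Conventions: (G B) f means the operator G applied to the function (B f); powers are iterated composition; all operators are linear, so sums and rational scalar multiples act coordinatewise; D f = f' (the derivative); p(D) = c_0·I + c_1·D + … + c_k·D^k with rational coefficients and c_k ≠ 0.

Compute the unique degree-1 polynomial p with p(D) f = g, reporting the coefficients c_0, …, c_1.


D^0 f = 2x^3 - 6x + 7
D^1 f = 6x^2 - 6
matching coefficients of g against c_0 f + c_1 Df + … from the top degree down determines the c_i
solution: c_0 = -1, c_1 = -1/2

c_0 = -1, c_1 = -1/2


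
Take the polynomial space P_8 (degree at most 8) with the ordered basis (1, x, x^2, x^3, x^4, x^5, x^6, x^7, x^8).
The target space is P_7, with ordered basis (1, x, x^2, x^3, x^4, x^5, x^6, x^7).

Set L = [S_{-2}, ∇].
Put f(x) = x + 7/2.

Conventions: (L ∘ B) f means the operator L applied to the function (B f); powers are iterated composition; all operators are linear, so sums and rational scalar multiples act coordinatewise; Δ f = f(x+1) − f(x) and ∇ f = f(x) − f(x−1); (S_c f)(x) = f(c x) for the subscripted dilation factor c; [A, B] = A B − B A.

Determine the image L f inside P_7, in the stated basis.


g(x) = 3

∇ f = 1
S_{-2} ∇ f = 1
S_{-2} f = -2x + 7/2
∇ S_{-2} f = -2
[S_{-2}, ∇] f = 3


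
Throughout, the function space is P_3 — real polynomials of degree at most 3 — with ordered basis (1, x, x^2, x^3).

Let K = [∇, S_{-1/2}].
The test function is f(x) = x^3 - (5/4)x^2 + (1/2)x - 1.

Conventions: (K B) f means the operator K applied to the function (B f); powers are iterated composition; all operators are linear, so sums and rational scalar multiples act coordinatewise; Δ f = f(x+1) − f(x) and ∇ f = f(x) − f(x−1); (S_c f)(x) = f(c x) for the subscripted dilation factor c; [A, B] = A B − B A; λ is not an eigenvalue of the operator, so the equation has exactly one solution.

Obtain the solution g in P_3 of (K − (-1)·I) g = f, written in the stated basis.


write g with unknown coordinates in the stated basis and equate coefficients in (K − (-1)·I) g = f
solving from the highest basis element down gives g = x^3 - (1/8)x^2 + (29/16)x + 47/16
check: K g = -(9/8)x^2 - (21/16)x - 63/16
so K g − (-1)·g = x^3 - (5/4)x^2 + (1/2)x - 1 = f ✓

the image equals g(x) = x^3 - (1/8)x^2 + (29/16)x + 47/16
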